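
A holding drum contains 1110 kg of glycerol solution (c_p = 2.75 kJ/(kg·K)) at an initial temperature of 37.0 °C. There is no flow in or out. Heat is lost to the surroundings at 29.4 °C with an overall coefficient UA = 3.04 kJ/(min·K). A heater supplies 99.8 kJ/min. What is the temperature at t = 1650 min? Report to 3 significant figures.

M c_p dT/dt = −UA(T − T_amb) + Q̇.
dT/dt = (T_ss − T)/τ with T_ss = T_amb + Q̇/UA = 29.4 + 99.8/3.04 = 62.229 °C, τ = M c_p/UA = 1110·2.75/3.04 = 1004.1 min.
Integrating: T(t) = T_ss + (T₀ − T_ss) e^(−t/τ).
T(1650) = 62.229 + (-25.229)·0.19335 = 57.351 °C.

57.4 °C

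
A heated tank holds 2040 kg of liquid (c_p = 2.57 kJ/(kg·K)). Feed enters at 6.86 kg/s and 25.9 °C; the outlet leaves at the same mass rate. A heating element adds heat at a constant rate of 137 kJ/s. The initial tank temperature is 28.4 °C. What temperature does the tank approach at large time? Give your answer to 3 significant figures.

33.7 °C

M c_p dT/dt = ṁ c_p (T_in − T) + Q̇.
At steady state dT/dt = 0 ⇒ T_ss = T_in + Q̇/(ṁ c_p) = 25.9 + 137/(6.86·2.57) = 33.671 °C.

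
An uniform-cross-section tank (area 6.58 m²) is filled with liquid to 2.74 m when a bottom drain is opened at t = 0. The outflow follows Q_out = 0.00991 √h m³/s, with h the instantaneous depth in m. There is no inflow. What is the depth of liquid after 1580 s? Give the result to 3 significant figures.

With no inflow, A dh/dt = −0.00991 √h.
Separate and integrate: 2(√h − √h₀) = −(0.00991/A) t.
√h = √2.74 − 0.00991·1580/(2·6.58) = 1.6553 − 1.1898 = 0.46549.
h = 0.46549² = 0.21668 m.

0.217 m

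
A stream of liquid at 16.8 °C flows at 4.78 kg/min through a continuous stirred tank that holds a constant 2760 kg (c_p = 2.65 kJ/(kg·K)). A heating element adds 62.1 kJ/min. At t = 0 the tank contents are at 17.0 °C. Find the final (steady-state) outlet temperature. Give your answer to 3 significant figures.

M c_p dT/dt = ṁ c_p (T_in − T) + Q̇.
At steady state dT/dt = 0 ⇒ T_ss = T_in + Q̇/(ṁ c_p) = 16.8 + 62.1/(4.78·2.65) = 21.703 °C.

21.7 °C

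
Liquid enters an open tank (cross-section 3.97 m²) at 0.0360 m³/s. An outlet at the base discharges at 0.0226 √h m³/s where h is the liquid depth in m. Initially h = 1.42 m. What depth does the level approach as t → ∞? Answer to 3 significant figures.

2.54 m

A dh/dt = Q_in − 0.0226 √h. Steady state requires inflow = outflow:
Q_in = 0.0226 √h_ss ⇒ √h_ss = 0.0360/0.0226 = 1.5929.
h_ss = 1.5929² = 2.5374 m. (Since h₀ = 1.42 m < h_ss, the level will rise toward this value.)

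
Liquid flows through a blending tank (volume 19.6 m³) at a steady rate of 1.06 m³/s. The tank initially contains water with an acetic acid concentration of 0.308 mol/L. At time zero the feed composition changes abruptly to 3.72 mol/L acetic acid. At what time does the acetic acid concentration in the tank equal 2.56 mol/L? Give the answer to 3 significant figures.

19.9 s

Mass balance on the solute (V constant): V dC/dt = Q(C_in − C), so τ = V/Q = 18.491 s.
C(t) = C_in + (C₀ − C_in) e^(−t/τ). Set C = 2.56 and solve for t:
e^(−t/τ) = (C − C_in)/(C₀ − C_in) = (2.56 − 3.72)/(0.308 − 3.72) = 0.33998
t = −τ ln(…) = 18.491 × 1.0789 = 19.949 s.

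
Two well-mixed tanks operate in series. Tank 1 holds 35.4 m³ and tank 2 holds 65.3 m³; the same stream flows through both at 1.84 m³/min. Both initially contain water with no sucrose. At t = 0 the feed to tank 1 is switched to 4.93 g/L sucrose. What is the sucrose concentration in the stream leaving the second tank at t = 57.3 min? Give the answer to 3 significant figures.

Species balance on tank i: dCᵢ/dt = (Cᵢ₋₁ − Cᵢ)/τᵢ with τᵢ = Vᵢ/Q.
τ₁ = 35.4/1.84 = 19.239 min; τ₂ = 65.3/1.84 = 35.489 min.
Solving the cascade with C₁(0)=C₂(0)=0 gives C₂(t) = C_in[1 − (τ₁ e^(−t/τ₁) − τ₂ e^(−t/τ₂))/(τ₁ − τ₂)].
At t = 57.3: e^(−t/τ₁) = 0.050879, e^(−t/τ₂) = 0.19897.
C₂ = 4.93·[1 − (19.239·0.050879 − 35.489·0.19897)/(-16.250)] = 4.93·0.62569 = 3.0846 g/L.

3.08 g/L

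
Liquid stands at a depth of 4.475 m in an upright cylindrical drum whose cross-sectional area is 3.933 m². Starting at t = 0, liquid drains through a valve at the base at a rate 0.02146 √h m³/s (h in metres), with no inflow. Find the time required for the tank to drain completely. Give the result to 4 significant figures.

775.4 s

With no inflow, A dh/dt = −0.02146 √h.
Separate and integrate: 2(√h − √h₀) = −(0.02146/A) t.
Tank is empty when √h = 0: t_empty = 2A√h₀/0.02146.
t_empty = 2·3.933·√4.475/0.02146 = 7.86600·2.11542/0.02146 = 775.391 s.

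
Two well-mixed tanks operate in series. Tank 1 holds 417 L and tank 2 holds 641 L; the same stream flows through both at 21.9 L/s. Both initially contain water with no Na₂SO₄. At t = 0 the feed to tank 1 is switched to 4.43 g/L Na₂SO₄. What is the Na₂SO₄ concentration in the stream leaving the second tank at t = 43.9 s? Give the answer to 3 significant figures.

Species balance on tank i: dCᵢ/dt = (Cᵢ₋₁ − Cᵢ)/τᵢ with τᵢ = Vᵢ/Q.
τ₁ = 417/21.9 = 19.041 s; τ₂ = 641/21.9 = 29.269 s.
Tank 1: C₁ = C_in(1 − e^(−t/τ₁)). Tank 2 (τ₁ ≠ τ₂): C₂ = C_in[1 − (τ₁ e^(−t/τ₁) − τ₂ e^(−t/τ₂))/(τ₁ − τ₂)].
At t = 43.9: e^(−t/τ₁) = 0.099705, e^(−t/τ₂) = 0.22316.
C₂ = 4.43·[1 − (19.041·0.099705 − 29.269·0.22316)/(-10.228)] = 4.43·0.54701 = 2.4233 g/L.

2.42 g/L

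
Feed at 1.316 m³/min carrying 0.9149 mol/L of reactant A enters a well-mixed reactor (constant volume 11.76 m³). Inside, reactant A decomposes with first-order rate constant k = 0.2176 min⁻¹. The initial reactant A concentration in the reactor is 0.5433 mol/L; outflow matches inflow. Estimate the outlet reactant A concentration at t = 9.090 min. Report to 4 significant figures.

Species balance: V dC/dt = Q C_in − Q C − k V C.
This is linear with rate a = Q/V + k = 0.329505 min⁻¹.
C_ss = Q C_in/(Q + kV) = 0.310714 mol/L; C(t) = C_ss + (C₀ − C_ss) e^(−a t).
C(9.090) = 0.310714 + (0.232586)·e^(−0.329505·9.090) = 0.310714 + (0.232586)·0.0500267 = 0.322349 mol/L.

0.3223 mol/L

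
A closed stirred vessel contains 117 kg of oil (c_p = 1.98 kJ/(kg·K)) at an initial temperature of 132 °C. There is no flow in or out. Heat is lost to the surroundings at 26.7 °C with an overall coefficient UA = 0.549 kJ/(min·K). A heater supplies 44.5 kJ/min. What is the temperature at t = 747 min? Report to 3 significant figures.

112 °C

Lumped-capacitance energy balance: M c_p dT/dt = UA(T_amb − T) + Q̇.
dT/dt = (T_ss − T)/τ with T_ss = T_amb + Q̇/UA = 26.7 + 44.5/0.549 = 107.76 °C, τ = M c_p/UA = 117·1.98/0.549 = 421.97 min.
This is linear first-order; T(t) = T_ss + (T₀ − T_ss) e^(−t/τ).
T(747) = 107.76 + (24.244)·0.17029 = 111.88 °C.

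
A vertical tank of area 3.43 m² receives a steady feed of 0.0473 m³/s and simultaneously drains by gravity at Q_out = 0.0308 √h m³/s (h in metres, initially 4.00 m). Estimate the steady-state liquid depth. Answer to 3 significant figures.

2.36 m

Mass balance (ρ constant): A dh/dt = Q_in − 0.0308 √h. At steady state dh/dt = 0:
Q_in = 0.0308 √h_ss ⇒ √h_ss = 0.0473/0.0308 = 1.5357.
h_ss = 1.5357² = 2.3584 m. (Since h₀ = 4.00 m > h_ss, the level will fall toward this value.)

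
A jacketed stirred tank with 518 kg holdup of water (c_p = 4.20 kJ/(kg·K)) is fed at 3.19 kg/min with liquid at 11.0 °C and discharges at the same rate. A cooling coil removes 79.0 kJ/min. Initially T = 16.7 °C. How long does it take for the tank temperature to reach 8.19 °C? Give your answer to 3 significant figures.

215 min

M c_p dT/dt = ṁ c_p (T_in − T) − Q̇.
τ = M/ṁ = 162.38 min; T_ss = T_in − Q̇/(ṁ c_p) = 5.1036 °C.
T(t) = T_ss + (T₀ − T_ss) e^(−t/τ). Set T = 8.19:
e^(−t/τ) = (8.19 − 5.1036)/(16.7 − 5.1036) = 0.26615
t = −162.38 · ln(0.26615) = 214.94 min.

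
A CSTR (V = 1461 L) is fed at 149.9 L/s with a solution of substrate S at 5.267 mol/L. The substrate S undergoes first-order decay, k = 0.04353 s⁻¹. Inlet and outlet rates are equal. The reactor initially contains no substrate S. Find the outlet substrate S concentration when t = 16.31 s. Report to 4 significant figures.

Species balance: V dC/dt = Q C_in − Q C − k V C.
This is linear with rate a = Q/V + k = 0.146131 s⁻¹.
C_ss = Q C_in/(Q + kV) = 3.69805 mol/L; C(t) = C_ss + (C₀ − C_ss) e^(−a t).
C(16.31) = 3.69805 + (-3.69805)·e^(−0.146131·16.31) = 3.69805 + (-3.69805)·0.0922368 = 3.35695 mol/L.

3.357 mol/L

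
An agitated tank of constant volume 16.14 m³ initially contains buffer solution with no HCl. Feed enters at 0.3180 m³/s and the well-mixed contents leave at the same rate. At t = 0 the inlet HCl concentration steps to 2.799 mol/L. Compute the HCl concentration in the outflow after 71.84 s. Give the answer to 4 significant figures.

Species balance on the tank: V dC/dt = Q(C_in − C).
Rewrite as dC/dt + C/τ = C_in/τ, τ = V/Q = 50.7547 s.
Solution: C(t) = C_in + (C₀ − C_in) e^(−t/τ).
C(71.84) = 2.799 + (0 − 2.799)·e^(−71.84/50.7547) = 2.799 + (-2.79900)·0.242820 = 2.11935 mol/L.

2.119 mol/L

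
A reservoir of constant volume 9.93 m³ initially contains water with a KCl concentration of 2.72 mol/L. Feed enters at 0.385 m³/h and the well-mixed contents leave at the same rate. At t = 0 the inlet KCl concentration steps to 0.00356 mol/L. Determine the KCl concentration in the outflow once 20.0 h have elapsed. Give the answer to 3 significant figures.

1.25 mol/L

Mass balance on the solute (V constant): V dC/dt = Q(C_in − C).
So dC/dt = (C_in − C)/τ with τ = V/Q = 9.93/0.385 = 25.792 h.
Integrating: C(t) = C_in + (C₀ − C_in) e^(−t/τ).
C(20.0) = 0.00356 + (2.72 − 0.00356)·e^(−20.0/25.792) = 0.00356 + (2.7164)·0.46051 = 1.2545 mol/L.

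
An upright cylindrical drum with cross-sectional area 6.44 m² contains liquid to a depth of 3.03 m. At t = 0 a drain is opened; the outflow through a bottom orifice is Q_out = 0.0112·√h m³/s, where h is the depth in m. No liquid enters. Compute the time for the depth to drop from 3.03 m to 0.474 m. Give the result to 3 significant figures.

1210 s

A dh/dt = −Q_out = −0.0112 √h.
∫ h^(−1/2) dh = −(0.0112/A) ∫ dt, giving 2√h = 2√h₀ − (0.0112/A) t.
t = 2A(√h₀ − √h)/0.0112 = 2·6.44·(√3.03 − √0.474)/0.0112
  = 12.880 × (1.7407 − 0.68848) / 0.0112 = 1210.0 s.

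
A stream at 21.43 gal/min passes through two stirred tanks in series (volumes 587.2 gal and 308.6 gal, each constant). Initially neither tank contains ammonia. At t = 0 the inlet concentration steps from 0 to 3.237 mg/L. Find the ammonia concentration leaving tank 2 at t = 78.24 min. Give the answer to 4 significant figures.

2.860 mg/L

Time constants: τᵢ = Vᵢ/Q for each well-mixed tank.
τ₁ = 587.2/21.43 = 27.4008 min; τ₂ = 308.6/21.43 = 14.4004 min.
Solving the cascade with C₁(0)=C₂(0)=0 gives C₂(t) = C_in[1 − (τ₁ e^(−t/τ₁) − τ₂ e^(−t/τ₂))/(τ₁ − τ₂)].
At t = 78.24: e^(−t/τ₁) = 0.0575336, e^(−t/τ₂) = 0.00436913.
C₂ = 3.237·[1 − (27.4008·0.0575336 − 14.4004·0.00436913)/(13.0005)] = 3.237·0.883577 = 2.86014 mg/L.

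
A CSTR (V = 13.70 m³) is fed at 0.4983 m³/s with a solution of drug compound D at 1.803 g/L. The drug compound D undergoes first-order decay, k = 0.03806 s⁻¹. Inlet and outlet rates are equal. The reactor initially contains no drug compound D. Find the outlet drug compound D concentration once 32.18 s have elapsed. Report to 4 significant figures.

0.8007 g/L

Accumulation = in − out − consumed: V dC/dt = Q C_in − Q C − k V C.
This is linear with rate a = Q/V + k = 0.0744323 s⁻¹.
C_ss = Q C_in/(Q + kV) = 0.881059 g/L; C(t) = C_ss + (C₀ − C_ss) e^(−a t).
C(32.18) = 0.881059 + (-0.881059)·e^(−0.0744323·32.18) = 0.881059 + (-0.881059)·0.0911517 = 0.800749 g/L.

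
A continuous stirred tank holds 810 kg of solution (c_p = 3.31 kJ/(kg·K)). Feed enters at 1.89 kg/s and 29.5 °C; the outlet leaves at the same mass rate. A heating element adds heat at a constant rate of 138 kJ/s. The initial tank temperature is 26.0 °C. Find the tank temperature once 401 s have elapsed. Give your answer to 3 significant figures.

41.5 °C

M c_p dT/dt = ṁ c_p (T_in − T) + Q̇.
Rearrange: dT/dt = (T_ss − T)/τ with τ = M/ṁ = 428.57 s and T_ss = T_in + Q̇/(ṁ c_p) = 51.559 °C.
T approaches T_ss exponentially: T(t) = T_ss + (T₀ − T_ss) e^(−t/τ).
T(401) = 51.559 + (-25.559)·e^(−401/428.57) = 51.559 + (-25.559)·0.39232 = 41.532 °C.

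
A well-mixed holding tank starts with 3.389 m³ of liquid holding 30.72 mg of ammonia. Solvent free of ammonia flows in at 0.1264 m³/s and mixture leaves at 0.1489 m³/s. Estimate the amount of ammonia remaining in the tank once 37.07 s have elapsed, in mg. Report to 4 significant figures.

4.737 mg

Let m(t) be the amount of ammonia. Volume: V(t) = V₀ + (Q_in − Q_out) t = 3.389 − 0.0225000 t; V(37.07) = 2.55492 m³.
Species balance (pure solvent in): dm/dt = −Q_out · m/V(t).
Separate: dm/m = −Q_out dt/V(t) ⇒ ln(m/m₀) = −(Q_out/(Q_in−Q_out)) ln(V/V₀).
m = m₀ (V₀/V)^(Q_out/(Q_in−Q_out)) = 30.72 × (3.389/2.55492)^(-6.61778) = 4.73656 mg.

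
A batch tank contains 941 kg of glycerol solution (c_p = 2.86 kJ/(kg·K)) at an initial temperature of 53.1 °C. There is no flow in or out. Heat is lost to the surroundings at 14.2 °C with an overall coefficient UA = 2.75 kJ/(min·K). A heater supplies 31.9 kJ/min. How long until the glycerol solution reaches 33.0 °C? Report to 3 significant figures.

M c_p dT/dt = −UA(T − T_amb) + Q̇.
τ = M c_p/UA = 978.64 min; T_ss = T_amb + Q̇/UA = 14.2 + 31.9/2.75 = 25.800 °C.
T(t) = T_ss + (T₀ − T_ss)e^(−t/τ); set T = 33.0:
t = −τ ln[(T − T_ss)/(T₀ − T_ss)] = −978.64 · ln(0.26374) = 1304.3 min.

1300 min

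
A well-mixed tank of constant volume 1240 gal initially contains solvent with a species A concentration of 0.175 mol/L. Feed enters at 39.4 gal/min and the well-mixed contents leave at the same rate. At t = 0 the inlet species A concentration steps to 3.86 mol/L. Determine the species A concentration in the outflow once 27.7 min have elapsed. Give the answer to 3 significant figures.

Unsteady species balance (constant V, well mixed): V dC/dt = Q(C_in − C).
Rewrite as dC/dt + C/τ = C_in/τ, τ = V/Q = 31.472 min.
C approaches C_in exponentially: C(t) = C_in + (C₀ − C_in) e^(−t/τ).
C(27.7) = 3.86 + (0.175 − 3.86)·e^(−27.7/31.472) = 3.86 + (-3.6850)·0.41472 = 2.3317 mol/L.

2.33 mol/L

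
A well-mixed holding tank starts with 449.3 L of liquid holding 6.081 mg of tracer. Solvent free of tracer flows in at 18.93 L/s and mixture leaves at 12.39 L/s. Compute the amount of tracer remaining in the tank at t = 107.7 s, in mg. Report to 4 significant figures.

Let m(t) be the amount of tracer. Volume: V(t) = V₀ + (Q_in − Q_out) t = 449.3 + 6.54000 t; V(107.7) = 1153.66 L.
Solute balance: dm/dt = 0 − Q_out C = −Q_out m/V(t).
dm/m = −Q_out dt/(V₀ + 6.54000 t); integrating gives ln(m/m₀) = −(Q_out/(Q_in−Q_out)) ln(V/V₀).
m = m₀ (V₀/V)^(Q_out/(Q_in−Q_out)) = 6.081 × (449.3/1153.66)^(1.89450) = 1.01883 mg.

1.019 mg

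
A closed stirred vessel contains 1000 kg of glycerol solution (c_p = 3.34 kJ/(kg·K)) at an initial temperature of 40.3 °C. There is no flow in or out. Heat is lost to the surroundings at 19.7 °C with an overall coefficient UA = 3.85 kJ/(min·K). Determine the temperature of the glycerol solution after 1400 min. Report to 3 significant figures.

23.8 °C

M c_p dT/dt = −UA(T − T_amb).
dT/dt = (T_ss − T)/τ with T_ss = T_amb = 19.700 °C, τ = M c_p/UA = 1000·3.34/3.85 = 867.53 min.
T approaches T_ss exponentially: T(t) = T_ss + (T₀ − T_ss) e^(−t/τ).
T(1400) = 19.700 + (20.600)·0.19913 = 23.802 °C.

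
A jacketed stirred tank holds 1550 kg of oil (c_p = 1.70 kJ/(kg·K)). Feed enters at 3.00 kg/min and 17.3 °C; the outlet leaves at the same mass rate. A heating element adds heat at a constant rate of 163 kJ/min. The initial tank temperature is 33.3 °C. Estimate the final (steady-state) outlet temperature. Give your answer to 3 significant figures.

49.3 °C

M c_p dT/dt = ṁ c_p (T_in − T) + Q̇.
At steady state dT/dt = 0 ⇒ T_ss = T_in + Q̇/(ṁ c_p) = 17.3 + 163/(3.00·1.70) = 49.261 °C.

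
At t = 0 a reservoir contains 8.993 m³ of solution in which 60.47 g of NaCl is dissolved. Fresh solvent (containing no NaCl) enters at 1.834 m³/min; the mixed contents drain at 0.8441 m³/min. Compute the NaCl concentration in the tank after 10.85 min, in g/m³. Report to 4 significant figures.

1.568 g/m³

Total volume: dV/dt = Q_in − Q_out = 0.989900 m³/min, so V(t) = 8.993 + 0.989900 t and V(10.85) = 19.7334 m³.
Species balance (pure solvent in): dm/dt = −Q_out · m/V(t).
dm/m = −Q_out dt/(V₀ + 0.989900 t); integrating gives ln(m/m₀) = −(Q_out/(Q_in−Q_out)) ln(V/V₀).
m = m₀ (V₀/V)^(Q_out/(Q_in−Q_out)) = 60.47 × (8.993/19.7334)^(0.852712) = 30.9394 g.
C = m/V = 30.9394/19.7334 = 1.56787 g/m³.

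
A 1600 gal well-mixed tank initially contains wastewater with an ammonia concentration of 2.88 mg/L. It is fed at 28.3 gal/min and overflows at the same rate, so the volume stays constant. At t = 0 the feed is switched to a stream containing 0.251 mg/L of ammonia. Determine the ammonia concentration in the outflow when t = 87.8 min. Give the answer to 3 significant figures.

0.807 mg/L

Unsteady species balance (constant V, well mixed): V dC/dt = Q(C_in − C).
Time constant τ = V/Q = 1600/28.3 = 56.537 min.
This is linear first-order; C(t) = C_in + (C₀ − C_in) e^(−t/τ).
C(87.8) = 0.251 + (2.88 − 0.251)·e^(−87.8/56.537) = 0.251 + (2.6290)·0.21162 = 0.80735 mg/L.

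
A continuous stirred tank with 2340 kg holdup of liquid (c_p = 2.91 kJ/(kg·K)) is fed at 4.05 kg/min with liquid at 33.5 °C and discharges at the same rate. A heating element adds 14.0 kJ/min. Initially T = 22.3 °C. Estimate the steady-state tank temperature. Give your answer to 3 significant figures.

First-law balance (no shaft work): M c_p dT/dt = ṁ c_p (T_in − T) + 14.0.
At steady state dT/dt = 0 ⇒ T_ss = T_in + Q̇/(ṁ c_p) = 33.5 + 14.0/(4.05·2.91) = 34.688 °C.

34.7 °C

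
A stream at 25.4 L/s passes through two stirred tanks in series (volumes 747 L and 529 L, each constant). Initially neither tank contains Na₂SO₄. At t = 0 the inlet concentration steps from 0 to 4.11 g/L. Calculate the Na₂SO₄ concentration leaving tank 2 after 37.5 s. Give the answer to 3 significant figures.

1.82 g/L

Time constants: τᵢ = Vᵢ/Q for each well-mixed tank.
τ₁ = 747/25.4 = 29.409 s; τ₂ = 529/25.4 = 20.827 s.
Tank 1: C₁ = C_in(1 − e^(−t/τ₁)). Tank 2 (τ₁ ≠ τ₂): C₂ = C_in[1 − (τ₁ e^(−t/τ₁) − τ₂ e^(−t/τ₂))/(τ₁ − τ₂)].
At t = 37.5: e^(−t/τ₁) = 0.27940, e^(−t/τ₂) = 0.16521.
C₂ = 4.11·[1 − (29.409·0.27940 − 20.827·0.16521)/(8.5827)] = 4.11·0.44348 = 1.8227 g/L.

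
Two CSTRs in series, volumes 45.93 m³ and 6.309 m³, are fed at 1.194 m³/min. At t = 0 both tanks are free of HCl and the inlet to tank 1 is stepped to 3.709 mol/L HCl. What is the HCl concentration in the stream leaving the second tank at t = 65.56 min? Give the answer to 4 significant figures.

2.927 mol/L

Each tank obeys Vᵢ dCᵢ/dt = Q(Cᵢ₋₁ − Cᵢ), so τᵢ = Vᵢ/Q.
τ₁ = 45.93/1.194 = 38.4673 min; τ₂ = 6.309/1.194 = 5.28392 min.
Solving the cascade with C₁(0)=C₂(0)=0 gives C₂(t) = C_in[1 − (τ₁ e^(−t/τ₁) − τ₂ e^(−t/τ₂))/(τ₁ − τ₂)].
At t = 65.56: e^(−t/τ₁) = 0.181899, e^(−t/τ₂) = 4.08799e-06.
C₂ = 3.709·[1 − (38.4673·0.181899 − 5.28392·4.08799e-06)/(33.1834)] = 3.709·0.789137 = 2.92691 mol/L.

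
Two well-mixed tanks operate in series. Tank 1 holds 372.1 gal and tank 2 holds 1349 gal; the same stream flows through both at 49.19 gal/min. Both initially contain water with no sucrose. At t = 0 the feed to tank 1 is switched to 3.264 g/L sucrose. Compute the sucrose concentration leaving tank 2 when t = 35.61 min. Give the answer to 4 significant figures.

Each tank obeys Vᵢ dCᵢ/dt = Q(Cᵢ₋₁ − Cᵢ), so τᵢ = Vᵢ/Q.
τ₁ = 372.1/49.19 = 7.56455 min; τ₂ = 1349/49.19 = 27.4243 min.
Tank 1: C₁ = C_in(1 − e^(−t/τ₁)). Tank 2 (τ₁ ≠ τ₂): C₂ = C_in[1 − (τ₁ e^(−t/τ₁) − τ₂ e^(−t/τ₂))/(τ₁ − τ₂)].
At t = 35.61: e^(−t/τ₁) = 0.00902744, e^(−t/τ₂) = 0.272945.
C₂ = 3.264·[1 − (7.56455·0.00902744 − 27.4243·0.272945)/(-19.8597)] = 3.264·0.626529 = 2.04499 g/L.

2.045 g/L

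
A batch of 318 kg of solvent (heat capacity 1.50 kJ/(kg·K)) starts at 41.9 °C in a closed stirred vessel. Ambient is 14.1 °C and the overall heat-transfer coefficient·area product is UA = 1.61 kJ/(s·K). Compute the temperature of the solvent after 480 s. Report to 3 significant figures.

19.6 °C

Lumped-capacitance energy balance: M c_p dT/dt = UA(T_amb − T).
dT/dt = (T_ss − T)/τ with T_ss = T_amb = 14.100 °C, τ = M c_p/UA = 318·1.50/1.61 = 296.27 s.
This is linear first-order; T(t) = T_ss + (T₀ − T_ss) e^(−t/τ).
T(480) = 14.100 + (27.800)·0.19787 = 19.601 °C.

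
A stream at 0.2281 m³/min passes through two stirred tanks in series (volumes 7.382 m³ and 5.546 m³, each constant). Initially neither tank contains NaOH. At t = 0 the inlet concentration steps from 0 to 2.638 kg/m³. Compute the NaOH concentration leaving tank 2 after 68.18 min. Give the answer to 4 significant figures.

1.830 kg/m³

Species balance on tank i: dCᵢ/dt = (Cᵢ₋₁ − Cᵢ)/τᵢ with τᵢ = Vᵢ/Q.
τ₁ = 7.382/0.2281 = 32.3630 min; τ₂ = 5.546/0.2281 = 24.3139 min.
Tank 1: C₁ = C_in(1 − e^(−t/τ₁)). Tank 2 (τ₁ ≠ τ₂): C₂ = C_in[1 − (τ₁ e^(−t/τ₁) − τ₂ e^(−t/τ₂))/(τ₁ − τ₂)].
At t = 68.18: e^(−t/τ₁) = 0.121635, e^(−t/τ₂) = 0.0605578.
C₂ = 2.638·[1 − (32.3630·0.121635 − 24.3139·0.0605578)/(8.04910)] = 2.638·0.693867 = 1.83042 kg/m³.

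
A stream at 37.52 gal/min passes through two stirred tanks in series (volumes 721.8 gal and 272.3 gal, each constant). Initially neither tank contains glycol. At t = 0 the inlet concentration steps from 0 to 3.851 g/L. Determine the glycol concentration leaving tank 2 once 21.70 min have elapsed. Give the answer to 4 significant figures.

Each tank obeys Vᵢ dCᵢ/dt = Q(Cᵢ₋₁ − Cᵢ), so τᵢ = Vᵢ/Q.
τ₁ = 721.8/37.52 = 19.2377 min; τ₂ = 272.3/37.52 = 7.25746 min.
Solving the cascade with C₁(0)=C₂(0)=0 gives C₂(t) = C_in[1 − (τ₁ e^(−t/τ₁) − τ₂ e^(−t/τ₂))/(τ₁ − τ₂)].
At t = 21.70: e^(−t/τ₁) = 0.323683, e^(−t/τ₂) = 0.0502861.
C₂ = 3.851·[1 − (19.2377·0.323683 − 7.25746·0.0502861)/(11.9803)] = 3.851·0.510698 = 1.96670 g/L.

1.967 g/L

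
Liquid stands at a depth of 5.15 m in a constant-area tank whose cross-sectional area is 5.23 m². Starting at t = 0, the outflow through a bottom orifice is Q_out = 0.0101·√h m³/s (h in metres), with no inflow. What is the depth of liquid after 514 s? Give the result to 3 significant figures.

A dh/dt = −Q_out = −0.0101 √h.
Separate and integrate: 2(√h − √h₀) = −(0.0101/A) t.
√h = √5.15 − 0.0101·514/(2·5.23) = 2.2694 − 0.49631 = 1.7731.
h = 1.7731² = 3.1437 m.

3.14 m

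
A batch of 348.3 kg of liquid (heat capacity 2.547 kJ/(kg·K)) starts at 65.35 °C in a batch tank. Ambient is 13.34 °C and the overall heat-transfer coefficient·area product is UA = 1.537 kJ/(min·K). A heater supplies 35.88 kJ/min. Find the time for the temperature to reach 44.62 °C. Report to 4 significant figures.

Lumped-capacitance energy balance: M c_p dT/dt = UA(T_amb − T) + Q̇.
τ = M c_p/UA = 577.176 min; T_ss = T_amb + Q̇/UA = 13.34 + 35.88/1.537 = 36.6842 °C.
T(t) = T_ss + (T₀ − T_ss)e^(−t/τ); set T = 44.62:
t = −τ ln[(T − T_ss)/(T₀ − T_ss)] = −577.176 · ln(0.276839) = 741.278 min.

741.3 min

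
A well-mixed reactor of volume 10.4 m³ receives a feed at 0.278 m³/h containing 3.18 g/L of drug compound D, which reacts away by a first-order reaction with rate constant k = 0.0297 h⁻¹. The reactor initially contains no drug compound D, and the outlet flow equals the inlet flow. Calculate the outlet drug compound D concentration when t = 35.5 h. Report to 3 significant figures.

1.30 g/L

Accumulation = in − out − consumed: V dC/dt = Q C_in − Q C − k V C.
dC/dt = (Q/V) C_in − (Q/V + k) C; effective rate a = Q/V + k = 0.026731 + 0.0297 = 0.056431 h⁻¹.
C_ss = Q C_in/(Q + kV) = 1.5063 g/L; C(t) = C_ss + (C₀ − C_ss) e^(−a t).
C(35.5) = 1.5063 + (-1.5063)·e^(−0.056431·35.5) = 1.5063 + (-1.5063)·0.13489 = 1.3031 g/L.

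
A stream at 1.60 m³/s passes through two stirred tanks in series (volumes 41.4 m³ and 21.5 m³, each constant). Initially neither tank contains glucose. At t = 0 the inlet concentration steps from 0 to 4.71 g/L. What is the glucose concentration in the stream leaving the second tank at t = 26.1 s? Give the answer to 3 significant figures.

Each tank obeys Vᵢ dCᵢ/dt = Q(Cᵢ₋₁ − Cᵢ), so τᵢ = Vᵢ/Q.
τ₁ = 41.4/1.60 = 25.875 s; τ₂ = 21.5/1.60 = 13.438 s.
Solving the cascade with C₁(0)=C₂(0)=0 gives C₂(t) = C_in[1 − (τ₁ e^(−t/τ₁) − τ₂ e^(−t/τ₂))/(τ₁ − τ₂)].
At t = 26.1: e^(−t/τ₁) = 0.36469, e^(−t/τ₂) = 0.14337.
C₂ = 4.71·[1 − (25.875·0.36469 − 13.438·0.14337)/(12.437)] = 4.71·0.39619 = 1.8660 g/L.

1.87 g/L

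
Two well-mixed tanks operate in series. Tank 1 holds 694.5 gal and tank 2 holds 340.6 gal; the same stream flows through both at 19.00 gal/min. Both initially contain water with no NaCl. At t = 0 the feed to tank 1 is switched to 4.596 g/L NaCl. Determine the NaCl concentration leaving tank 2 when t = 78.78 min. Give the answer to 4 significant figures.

3.605 g/L

Time constants: τᵢ = Vᵢ/Q for each well-mixed tank.
τ₁ = 694.5/19.00 = 36.5526 min; τ₂ = 340.6/19.00 = 17.9263 min.
Tank 1: C₁ = C_in(1 − e^(−t/τ₁)). Tank 2 (τ₁ ≠ τ₂): C₂ = C_in[1 − (τ₁ e^(−t/τ₁) − τ₂ e^(−t/τ₂))/(τ₁ − τ₂)].
At t = 78.78: e^(−t/τ₁) = 0.115874, e^(−t/τ₂) = 0.0123431.
C₂ = 4.596·[1 − (36.5526·0.115874 − 17.9263·0.0123431)/(18.6263)] = 4.596·0.784485 = 3.60549 g/L.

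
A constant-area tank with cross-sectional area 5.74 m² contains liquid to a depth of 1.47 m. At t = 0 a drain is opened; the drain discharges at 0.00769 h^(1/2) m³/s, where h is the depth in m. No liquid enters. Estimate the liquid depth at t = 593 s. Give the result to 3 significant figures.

A dh/dt = −Q_out = −0.00769 √h.
This is separable: 2 d(√h)/dt = −0.00769/A, so √h = √h₀ − (0.00769/(2A)) t.
√h = √1.47 − 0.00769·593/(2·5.74) = 1.2124 − 0.39723 = 0.81521.
h = 0.81521² = 0.66456 m.

0.665 m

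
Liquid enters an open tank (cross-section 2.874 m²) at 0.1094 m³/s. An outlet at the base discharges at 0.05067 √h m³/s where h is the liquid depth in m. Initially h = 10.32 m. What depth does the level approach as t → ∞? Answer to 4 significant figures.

4.662 m

Volume balance on the tank: A dh/dt = Q_in − 0.05067 √h. At steady state dh/dt = 0:
Q_in = 0.05067 √h_ss ⇒ √h_ss = 0.1094/0.05067 = 2.15907.
h_ss = 2.15907² = 4.66158 m. (Since h₀ = 10.32 m > h_ss, the level will fall toward this value.)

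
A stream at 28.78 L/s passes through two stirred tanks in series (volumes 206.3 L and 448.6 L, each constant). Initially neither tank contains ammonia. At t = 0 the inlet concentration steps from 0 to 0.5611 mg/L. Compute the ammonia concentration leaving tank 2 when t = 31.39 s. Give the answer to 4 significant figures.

0.4284 mg/L

Time constants: τᵢ = Vᵢ/Q for each well-mixed tank.
τ₁ = 206.3/28.78 = 7.16817 s; τ₂ = 448.6/28.78 = 15.5872 s.
Tank 1: C₁ = C_in(1 − e^(−t/τ₁)). Tank 2 (τ₁ ≠ τ₂): C₂ = C_in[1 − (τ₁ e^(−t/τ₁) − τ₂ e^(−t/τ₂))/(τ₁ − τ₂)].
At t = 31.39: e^(−t/τ₁) = 0.0125369, e^(−t/τ₂) = 0.133476.
C₂ = 0.5611·[1 − (7.16817·0.0125369 − 15.5872·0.133476)/(-8.41904)] = 0.5611·0.763553 = 0.428429 mg/L.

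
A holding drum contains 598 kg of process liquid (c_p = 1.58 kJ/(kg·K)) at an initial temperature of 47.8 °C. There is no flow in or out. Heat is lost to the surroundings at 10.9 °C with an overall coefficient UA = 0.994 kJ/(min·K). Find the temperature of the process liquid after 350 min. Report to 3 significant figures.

36.4 °C

M c_p dT/dt = −UA(T − T_amb).
dT/dt = (T_ss − T)/τ with T_ss = T_amb = 10.900 °C, τ = M c_p/UA = 598·1.58/0.994 = 950.54 min.
T approaches T_ss exponentially: T(t) = T_ss + (T₀ − T_ss) e^(−t/τ).
T(350) = 10.900 + (36.900)·0.69197 = 36.434 °C.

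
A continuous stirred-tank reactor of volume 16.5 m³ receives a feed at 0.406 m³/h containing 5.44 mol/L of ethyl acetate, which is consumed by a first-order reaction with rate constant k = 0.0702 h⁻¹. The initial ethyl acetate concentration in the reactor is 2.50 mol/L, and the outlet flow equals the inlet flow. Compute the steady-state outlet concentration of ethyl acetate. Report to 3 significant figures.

1.41 mol/L

Species balance: V dC/dt = Q C_in − Q C − k V C.
Steady state (dC/dt = 0): C_ss = Q C_in/(Q + kV) = C_in/(1 + kV/Q).
C_ss = 0.406·5.44/(0.406 + 0.0702·16.5) = 2.2086/1.5643 = 1.4119 mol/L.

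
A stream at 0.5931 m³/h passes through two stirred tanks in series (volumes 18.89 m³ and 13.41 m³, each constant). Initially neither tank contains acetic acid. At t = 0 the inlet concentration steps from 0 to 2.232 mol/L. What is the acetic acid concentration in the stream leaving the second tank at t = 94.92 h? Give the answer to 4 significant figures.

1.923 mol/L

Each tank obeys Vᵢ dCᵢ/dt = Q(Cᵢ₋₁ − Cᵢ), so τᵢ = Vᵢ/Q.
τ₁ = 18.89/0.5931 = 31.8496 h; τ₂ = 13.41/0.5931 = 22.6100 h.
Solving the cascade with C₁(0)=C₂(0)=0 gives C₂(t) = C_in[1 − (τ₁ e^(−t/τ₁) − τ₂ e^(−t/τ₂))/(τ₁ − τ₂)].
At t = 94.92: e^(−t/τ₁) = 0.0507798, e^(−t/τ₂) = 0.0150235.
C₂ = 2.232·[1 − (31.8496·0.0507798 − 22.6100·0.0150235)/(9.23959)] = 2.232·0.861722 = 1.92336 mol/L.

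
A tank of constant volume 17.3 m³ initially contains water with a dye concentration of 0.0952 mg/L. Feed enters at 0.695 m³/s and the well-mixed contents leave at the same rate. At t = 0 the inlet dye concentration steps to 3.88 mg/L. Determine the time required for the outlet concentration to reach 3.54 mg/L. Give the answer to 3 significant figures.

60.0 s

Species balance: V dC/dt = Q(C_in − C) ⇒ τ = V/Q = 24.892 s.
C(t) = C_in + (C₀ − C_in) e^(−t/τ). Set C = 3.54 and solve for t:
e^(−t/τ) = (C − C_in)/(C₀ − C_in) = (3.54 − 3.88)/(0.0952 − 3.88) = 0.089833
t = −τ ln(…) = 24.892 × 2.4098 = 59.985 s.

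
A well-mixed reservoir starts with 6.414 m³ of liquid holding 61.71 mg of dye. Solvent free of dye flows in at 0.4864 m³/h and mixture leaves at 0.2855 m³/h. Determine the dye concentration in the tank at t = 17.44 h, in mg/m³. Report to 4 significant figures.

Total volume: dV/dt = Q_in − Q_out = 0.200900 m³/h, so V(t) = 6.414 + 0.200900 t and V(17.44) = 9.91770 m³.
Solute balance: dm/dt = 0 − Q_out C = −Q_out m/V(t).
Separate: dm/m = −Q_out dt/V(t) ⇒ ln(m/m₀) = −(Q_out/(Q_in−Q_out)) ln(V/V₀).
m = m₀ (V₀/V)^(Q_out/(Q_in−Q_out)) = 61.71 × (6.414/9.91770)^(1.42111) = 33.2174 mg.
C = m/V = 33.2174/9.91770 = 3.34931 mg/m³.

3.349 mg/m³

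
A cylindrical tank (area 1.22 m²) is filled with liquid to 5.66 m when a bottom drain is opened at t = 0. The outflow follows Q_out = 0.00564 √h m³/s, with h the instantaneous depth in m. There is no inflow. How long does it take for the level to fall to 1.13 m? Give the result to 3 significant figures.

Accumulation of liquid (constant cross-section A): A dh/dt = −0.00564 √h.
This is separable: 2 d(√h)/dt = −0.00564/A, so √h = √h₀ − (0.00564/(2A)) t.
t = 2A(√h₀ − √h)/0.00564 = 2·1.22·(√5.66 − √1.13)/0.00564
  = 2.4400 × (2.3791 − 1.0630) / 0.00564 = 569.36 s.

569 s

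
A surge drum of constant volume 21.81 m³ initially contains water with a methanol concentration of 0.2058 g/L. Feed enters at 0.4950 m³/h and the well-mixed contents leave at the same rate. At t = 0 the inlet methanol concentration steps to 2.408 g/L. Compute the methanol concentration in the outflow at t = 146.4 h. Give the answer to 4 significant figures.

Mass balance on the solute (V constant): V dC/dt = Q(C_in − C).
Time constant τ = V/Q = 21.81/0.4950 = 44.0606 h.
Solution: C(t) = C_in + (C₀ − C_in) e^(−t/τ).
C(146.4) = 2.408 + (0.2058 − 2.408)·e^(−146.4/44.0606) = 2.408 + (-2.20220)·0.0360555 = 2.32860 g/L.

2.329 g/L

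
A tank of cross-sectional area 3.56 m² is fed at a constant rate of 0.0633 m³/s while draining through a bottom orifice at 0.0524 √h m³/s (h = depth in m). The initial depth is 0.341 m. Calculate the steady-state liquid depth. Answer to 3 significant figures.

1.46 m

Volume balance on the tank: A dh/dt = Q_in − 0.0524 √h. At steady state dh/dt = 0:
Q_in = 0.0524 √h_ss ⇒ √h_ss = 0.0633/0.0524 = 1.2080.
h_ss = 1.2080² = 1.4593 m. (Since h₀ = 0.341 m < h_ss, the level will rise toward this value.)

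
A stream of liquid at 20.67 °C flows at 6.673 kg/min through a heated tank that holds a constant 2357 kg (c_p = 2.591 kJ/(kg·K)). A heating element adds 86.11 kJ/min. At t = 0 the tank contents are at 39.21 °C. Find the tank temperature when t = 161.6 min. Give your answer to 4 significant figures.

34.23 °C

M c_p dT/dt = ṁ c_p (T_in − T) + Q̇.
τ = M/ṁ = 353.214 min; T_ss = T_in + Q̇/(ṁ c_p) = 20.67 + 86.11/(6.673·2.591) = 25.6504 °C.
Integrating: T(t) = T_ss + (T₀ − T_ss) e^(−t/τ).
T(161.6) = 25.6504 + (13.5596)·e^(−161.6/353.214) = 25.6504 + (13.5596)·0.632856 = 34.2317 °C.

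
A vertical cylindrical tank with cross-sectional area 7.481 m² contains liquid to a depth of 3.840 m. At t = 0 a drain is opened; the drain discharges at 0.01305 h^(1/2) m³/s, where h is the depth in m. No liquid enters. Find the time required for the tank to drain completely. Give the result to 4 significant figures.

2247 s

A dh/dt = −Q_out = −0.01305 √h.
∫ h^(−1/2) dh = −(0.01305/A) ∫ dt, giving 2√h = 2√h₀ − (0.01305/A) t.
Set h = 0: 2√h₀ = (0.01305/A) t_empty ⇒ t_empty = 2A√h₀/0.01305.
t_empty = 2·7.481·√3.840/0.01305 = 14.9620·1.95959/0.01305 = 2246.70 s.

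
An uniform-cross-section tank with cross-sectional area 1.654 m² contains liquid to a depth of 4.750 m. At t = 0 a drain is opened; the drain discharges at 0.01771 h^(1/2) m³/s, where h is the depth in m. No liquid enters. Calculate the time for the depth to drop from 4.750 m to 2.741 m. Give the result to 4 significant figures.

97.85 s

Unsteady balance on liquid volume: A dh/dt = −0.01771 √h.
∫ h^(−1/2) dh = −(0.01771/A) ∫ dt, giving 2√h = 2√h₀ − (0.01771/A) t.
t = 2A(√h₀ − √h)/0.01771 = 2·1.654·(√4.750 − √2.741)/0.01771
  = 3.30800 × (2.17945 − 1.65560) / 0.01771 = 97.8490 s.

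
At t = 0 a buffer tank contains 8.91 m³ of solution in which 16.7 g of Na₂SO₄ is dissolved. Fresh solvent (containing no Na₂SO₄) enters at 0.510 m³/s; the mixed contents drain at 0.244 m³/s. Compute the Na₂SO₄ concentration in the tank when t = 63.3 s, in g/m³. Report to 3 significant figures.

Total volume: dV/dt = Q_in − Q_out = 0.26600 m³/s, so V(t) = 8.91 + 0.26600 t and V(63.3) = 25.748 m³.
Solute balance: dm/dt = 0 − Q_out C = −Q_out m/V(t).
Separate: dm/m = −Q_out dt/V(t) ⇒ ln(m/m₀) = −(Q_out/(Q_in−Q_out)) ln(V/V₀).
m = m₀ (V₀/V)^(Q_out/(Q_in−Q_out)) = 16.7 × (8.91/25.748)^(0.91729) = 6.3091 g.
C = m/V = 6.3091/25.748 = 0.24504 g/m³.

0.245 g/m³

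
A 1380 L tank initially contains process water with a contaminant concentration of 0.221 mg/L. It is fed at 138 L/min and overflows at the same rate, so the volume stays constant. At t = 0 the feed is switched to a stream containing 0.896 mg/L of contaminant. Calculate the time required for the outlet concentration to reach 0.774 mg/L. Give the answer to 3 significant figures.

Species balance: V dC/dt = Q(C_in − C) ⇒ τ = V/Q = 10.000 min.
C(t) = C_in + (C₀ − C_in) e^(−t/τ). Set C = 0.774 and solve for t:
e^(−t/τ) = (C − C_in)/(C₀ − C_in) = (0.774 − 0.896)/(0.221 − 0.896) = 0.18074
t = −τ ln(…) = 10.000 × 1.7107 = 17.107 min.

17.1 min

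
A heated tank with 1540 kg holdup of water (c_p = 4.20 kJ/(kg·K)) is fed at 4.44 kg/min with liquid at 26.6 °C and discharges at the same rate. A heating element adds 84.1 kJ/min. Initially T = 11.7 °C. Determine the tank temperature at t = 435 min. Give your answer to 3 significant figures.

M c_p dT/dt = ṁ c_p (T_in − T) + Q̇.
τ = M/ṁ = 346.85 min; T_ss = T_in + Q̇/(ṁ c_p) = 26.6 + 84.1/(4.44·4.20) = 31.110 °C.
Integrating: T(t) = T_ss + (T₀ − T_ss) e^(−t/τ).
T(435) = 31.110 + (-19.410)·e^(−435/346.85) = 31.110 + (-19.410)·0.28532 = 25.572 °C.

25.6 °C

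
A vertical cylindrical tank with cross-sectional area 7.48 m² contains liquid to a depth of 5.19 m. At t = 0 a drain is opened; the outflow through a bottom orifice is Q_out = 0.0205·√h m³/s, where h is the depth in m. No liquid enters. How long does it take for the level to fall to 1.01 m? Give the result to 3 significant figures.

929 s

With no inflow, A dh/dt = −0.0205 √h.
This is separable: 2 d(√h)/dt = −0.0205/A, so √h = √h₀ − (0.0205/(2A)) t.
t = 2A(√h₀ − √h)/0.0205 = 2·7.48·(√5.19 − √1.01)/0.0205
  = 14.960 × (2.2782 − 1.0050) / 0.0205 = 929.10 s.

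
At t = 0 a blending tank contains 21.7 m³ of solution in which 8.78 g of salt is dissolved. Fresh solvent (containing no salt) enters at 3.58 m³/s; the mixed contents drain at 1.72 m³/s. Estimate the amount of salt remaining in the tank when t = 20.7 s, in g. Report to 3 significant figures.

3.42 g

Total volume: dV/dt = Q_in − Q_out = 1.8600 m³/s, so V(t) = 21.7 + 1.8600 t and V(20.7) = 60.202 m³.
Solute balance: dm/dt = 0 − Q_out C = −Q_out m/V(t).
Separate: dm/m = −Q_out dt/V(t) ⇒ ln(m/m₀) = −(Q_out/(Q_in−Q_out)) ln(V/V₀).
m = m₀ (V₀/V)^(Q_out/(Q_in−Q_out)) = 8.78 × (21.7/60.202)^(0.92473) = 3.4174 g.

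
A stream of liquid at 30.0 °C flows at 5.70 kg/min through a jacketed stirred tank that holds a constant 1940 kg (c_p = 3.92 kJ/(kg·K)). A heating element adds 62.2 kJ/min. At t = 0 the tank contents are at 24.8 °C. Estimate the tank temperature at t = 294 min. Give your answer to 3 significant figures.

29.4 °C

M c_p dT/dt = ṁ c_p (T_in − T) + Q̇.
Rearrange: dT/dt = (T_ss − T)/τ with τ = M/ṁ = 340.35 min and T_ss = T_in + Q̇/(ṁ c_p) = 32.784 °C.
T approaches T_ss exponentially: T(t) = T_ss + (T₀ − T_ss) e^(−t/τ).
T(294) = 32.784 + (-7.9837)·e^(−294/340.35) = 32.784 + (-7.9837)·0.42155 = 29.418 °C.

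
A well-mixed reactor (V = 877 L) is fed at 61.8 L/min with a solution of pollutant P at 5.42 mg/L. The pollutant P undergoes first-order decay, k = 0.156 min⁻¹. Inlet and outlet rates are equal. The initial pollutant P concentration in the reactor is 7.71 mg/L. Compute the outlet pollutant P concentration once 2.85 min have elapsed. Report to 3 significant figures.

4.85 mg/L

V dC/dt = Q(C_in − C) − k V C.
dC/dt = (Q/V) C_in − (Q/V + k) C; effective rate a = Q/V + k = 0.070468 + 0.156 = 0.22647 min⁻¹.
C_ss = Q C_in/(Q + kV) = 1.6865 mg/L; C(t) = C_ss + (C₀ − C_ss) e^(−a t).
C(2.85) = 1.6865 + (6.0235)·e^(−0.22647·2.85) = 1.6865 + (6.0235)·0.52444 = 4.8454 mg/L.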